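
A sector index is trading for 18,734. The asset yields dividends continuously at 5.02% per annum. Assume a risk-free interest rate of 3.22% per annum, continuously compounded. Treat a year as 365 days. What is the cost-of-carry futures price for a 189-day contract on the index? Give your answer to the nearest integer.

18,560

F = S·e^((r − q)T) = 18734 · e^((0.0322 − 0.0502) × 189/365)
= 18734 · e^-0.009321 = 18734 × 0.990722
F = 18,560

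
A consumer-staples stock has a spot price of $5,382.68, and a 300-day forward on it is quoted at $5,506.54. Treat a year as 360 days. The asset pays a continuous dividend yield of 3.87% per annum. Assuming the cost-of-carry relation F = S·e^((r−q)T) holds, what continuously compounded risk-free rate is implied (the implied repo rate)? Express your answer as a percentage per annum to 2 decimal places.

From F = S·e^((r−q)T): (r − q) = ln(F/S)/T
ln(5506.54/5382.68) = ln(1.023011) = 0.022750
(r − q) = 0.022750 / (300/360) = 0.027300
r = ln(F/S)/T + q = 0.027300 + 0.0387 = 0.066000
r = 6.60%

6.60%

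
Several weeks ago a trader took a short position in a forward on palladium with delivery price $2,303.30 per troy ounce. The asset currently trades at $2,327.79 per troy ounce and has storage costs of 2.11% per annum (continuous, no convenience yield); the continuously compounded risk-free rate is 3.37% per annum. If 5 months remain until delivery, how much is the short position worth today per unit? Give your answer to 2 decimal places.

Current fair forward for the remaining 5 months: F = S·e^((r + u)·T), (r + u) = 0.0337 + 0.0211 = 0.0548
F = 2327.79 · e^(0.0548 × 5/12) = 2327.79 × 1.02309601 = 2381.5527
Value of long forward = (F − K)·e^(−rT) = (2381.5527 − 2303.30) · e^(−0.0337·5/12)
= 78.2527 × 0.98605646 = 77.16
Short position value = −(long value) = -$77.16

-$77.16 per troy ounce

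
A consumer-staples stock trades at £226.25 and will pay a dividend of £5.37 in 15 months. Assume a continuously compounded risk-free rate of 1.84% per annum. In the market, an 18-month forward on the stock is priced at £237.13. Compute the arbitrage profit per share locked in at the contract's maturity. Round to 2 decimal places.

PV(dividends) I = 5.37·e^(−0.0184·15/12) = 5.2479
Fair forward F* = (S − I)·e^(rT) = (226.25 − 5.2479)·e^0.027600 = 221.0021 × 1.027984 = 227.1866
Market £237.13 > fair 227.1866: forward overpriced → cash-and-carry (borrow at r, buy the stock and collect the dividends, short the forward).
Profit at T = |F_mkt − F*| = |237.13 − 227.1866| = £9.94 per share

£9.94 per share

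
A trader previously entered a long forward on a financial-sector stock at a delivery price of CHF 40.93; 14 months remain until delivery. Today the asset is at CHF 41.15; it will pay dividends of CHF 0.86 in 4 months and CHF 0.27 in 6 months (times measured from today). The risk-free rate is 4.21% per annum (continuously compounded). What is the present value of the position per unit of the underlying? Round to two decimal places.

CHF 1.07

PV(remaining dividends) I = 0.86·e^(−0.0421·4/12) + 0.27·e^(−0.0421·6/12) = 1.1124
Current forward F = (S − I)·e^(rT) = (41.15 − 1.1124)·e^(0.0421·14/12) = 40.0376 × 1.050343 = 42.0532
Value (long) = (F − K)·e^(−rT) = (42.0532 − 40.93) × 0.952070 = 1.0694
Value = CHF 1.07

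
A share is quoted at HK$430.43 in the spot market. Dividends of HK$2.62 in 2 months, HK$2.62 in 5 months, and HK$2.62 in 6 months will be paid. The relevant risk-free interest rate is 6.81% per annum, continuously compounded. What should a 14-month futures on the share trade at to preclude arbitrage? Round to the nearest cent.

HK$457.72

PV(dividends) I = 2.62·e^(−0.0681·2/12) + 2.62·e^(−0.0681·5/12) + 2.62·e^(−0.0681·6/12)
I = 2.5904 + 2.5467 + 2.5323 = 7.6694
F = (S − I)·e^(rT) = (430.43 − 7.6694) · e^(0.0681·14/12)
= 422.7606 · e^0.079450 = 422.7606 × 1.082691 = HK$457.72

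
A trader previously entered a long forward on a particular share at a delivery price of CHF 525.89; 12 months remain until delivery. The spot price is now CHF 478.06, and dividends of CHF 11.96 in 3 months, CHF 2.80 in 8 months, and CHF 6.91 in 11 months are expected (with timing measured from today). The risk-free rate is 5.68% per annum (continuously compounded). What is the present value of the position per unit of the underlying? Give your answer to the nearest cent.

-CHF 39.84

PV(remaining dividends) I = 11.96·e^(−0.0568·3/12) + 2.80·e^(−0.0568·8/12) + 6.91·e^(−0.0568·11/12) = 21.0467
Current forward F = (S − I)·e^(rT) = (478.06 − 21.0467)·e^(0.0568·12/12) = 457.0133 × 1.058444 = 483.7230
Value (long) = (F − K)·e^(−rT) = (483.7230 − 525.89) × 0.944783 = -39.8387
Value = -CHF 39.84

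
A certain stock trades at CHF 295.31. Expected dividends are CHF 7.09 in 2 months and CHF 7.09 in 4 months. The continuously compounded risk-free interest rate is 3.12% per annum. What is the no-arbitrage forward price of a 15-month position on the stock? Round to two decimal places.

PV(dividends) I = 7.09·e^(−0.0312·2/12) + 7.09·e^(−0.0312·4/12)
I = 7.0532 + 7.0166 = 14.0698
F = (S − I)·e^(rT) = (295.31 − 14.0698) · e^(0.0312·15/12)
= 281.2402 · e^0.039000 = 281.2402 × 1.039770 = CHF 292.43

CHF 292.43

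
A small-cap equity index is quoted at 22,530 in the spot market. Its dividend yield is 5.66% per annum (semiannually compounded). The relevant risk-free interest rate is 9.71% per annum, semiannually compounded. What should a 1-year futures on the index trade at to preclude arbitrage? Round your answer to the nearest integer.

23,426

F = S · (1+r/2)^(2T) / (1+q/2)^(2T)
= 22530 × 1.099457 / 1.057401 = 22530 × 1.039773
F = 23,426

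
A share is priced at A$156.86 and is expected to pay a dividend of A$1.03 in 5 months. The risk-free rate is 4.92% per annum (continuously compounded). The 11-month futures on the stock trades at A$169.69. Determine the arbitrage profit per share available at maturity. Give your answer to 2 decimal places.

PV(dividends) I = 1.03·e^(−0.0492·5/12) = 1.0091
Fair futures F* = (S − I)·e^(rT) = (156.86 − 1.0091)·e^0.045100 = 155.8509 × 1.046132 = 163.0406
Market A$169.69 > fair 163.0406: forward overpriced → cash-and-carry (borrow at r, buy the stock and collect the dividends, short the forward).
Profit at T = |F_mkt − F*| = |169.69 − 163.0406| = A$6.65 per share

A$6.65 per share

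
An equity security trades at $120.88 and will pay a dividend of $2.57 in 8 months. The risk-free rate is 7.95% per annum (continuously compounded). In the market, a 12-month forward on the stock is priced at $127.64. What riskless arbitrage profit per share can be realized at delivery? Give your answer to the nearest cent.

$0.60 per share

PV(dividends) I = 2.57·e^(−0.0795·8/12) = 2.4373
Fair forward F* = (S − I)·e^(rT) = (120.88 − 2.4373)·e^0.079500 = 118.4427 × 1.082746 = 128.2434
Market $127.64 < fair 128.2434: forward underpriced → reverse cash-and-carry (short the stock, invest proceeds at r, pay the dividends, go long the forward).
Profit at T = |F_mkt − F*| = |127.64 − 128.2434| = $0.60 per share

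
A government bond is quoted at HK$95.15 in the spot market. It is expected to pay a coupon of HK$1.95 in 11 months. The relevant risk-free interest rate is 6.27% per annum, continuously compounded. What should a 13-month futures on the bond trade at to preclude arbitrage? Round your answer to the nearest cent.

HK$99.87

PV(coupons) I = 1.95·e^(−0.0627·11/12)
I = 1.8411
F = (S − I)·e^(rT) = (95.15 − 1.8411) · e^(0.0627·13/12)
= 93.3089 · e^0.067925 = 93.3089 × 1.070285 = HK$99.87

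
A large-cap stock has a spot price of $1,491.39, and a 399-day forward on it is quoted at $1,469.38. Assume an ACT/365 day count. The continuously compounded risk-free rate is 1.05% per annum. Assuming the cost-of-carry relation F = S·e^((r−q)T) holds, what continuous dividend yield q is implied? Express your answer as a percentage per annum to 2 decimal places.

2.41%

From F = S·e^((r−q)T): (r − q) = ln(F/S)/T
ln(1469.38/1491.39) = ln(0.985242) = -0.014868
(r − q) = -0.014868 / (399/365) = -0.013601
q = r − ln(F/S)/T = 0.0105 + 0.013601 = 0.024101
q = 2.41%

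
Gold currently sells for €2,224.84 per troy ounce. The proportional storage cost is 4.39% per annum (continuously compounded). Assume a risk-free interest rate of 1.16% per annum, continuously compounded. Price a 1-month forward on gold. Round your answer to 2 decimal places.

€2,235.15 per troy ounce

Net carry = r + u − y = 0.0116 + 0.0439 − 0.0000 = 0.0555
F = S·e^((r+u−y)T) = 2224.84 · e^(0.0555 × 1/12) = 2224.84 · e^0.00462500
= 2224.84 × 1.00463571 = €2,235.15 per troy ounce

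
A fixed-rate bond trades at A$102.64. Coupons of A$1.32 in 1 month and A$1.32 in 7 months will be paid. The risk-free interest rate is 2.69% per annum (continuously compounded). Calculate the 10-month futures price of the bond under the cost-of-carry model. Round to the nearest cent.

PV(coupons) I = 1.32·e^(−0.0269·1/12) + 1.32·e^(−0.0269·7/12)
I = 1.3170 + 1.2994 = 2.6164
F = (S − I)·e^(rT) = (102.64 − 2.6164) · e^(0.0269·10/12)
= 100.0236 · e^0.022417 = 100.0236 × 1.022670 = A$102.29

A$102.29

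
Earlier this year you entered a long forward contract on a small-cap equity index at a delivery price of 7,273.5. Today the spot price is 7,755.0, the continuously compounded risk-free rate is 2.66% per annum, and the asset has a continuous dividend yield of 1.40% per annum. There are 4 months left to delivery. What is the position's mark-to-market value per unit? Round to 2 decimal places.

509.60

Current fair forward for the remaining 4 months: F = S·e^((r − q)·T), (r − q) = 0.0266 − 0.0140 = 0.0126
F = 7755.0 · e^(0.0126 × 4/12) = 7755.0 × 1.00420883 = 7787.6395
Value of long forward = (F − K)·e^(−rT) = (7787.6395 − 7273.5) · e^(−0.0266·4/12)
= 514.1395 × 0.99117253 = 509.60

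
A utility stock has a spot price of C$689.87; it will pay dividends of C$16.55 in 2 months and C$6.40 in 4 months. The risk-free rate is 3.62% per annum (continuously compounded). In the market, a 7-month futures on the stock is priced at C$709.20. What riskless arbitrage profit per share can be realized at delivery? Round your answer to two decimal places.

C$27.87 per share

PV(dividends) I = 16.55·e^(−0.0362·2/12) + 6.40·e^(−0.0362·4/12) = 22.7737
Fair futures F* = (S − I)·e^(rT) = (689.87 − 22.7737)·e^0.021117 = 667.0963 × 1.021342 = 681.3335
Market C$709.20 > fair 681.3335: forward overpriced → cash-and-carry (borrow at r, buy the stock and collect the dividends, short the forward).
Profit at T = |F_mkt − F*| = |709.20 − 681.3335| = C$27.87 per share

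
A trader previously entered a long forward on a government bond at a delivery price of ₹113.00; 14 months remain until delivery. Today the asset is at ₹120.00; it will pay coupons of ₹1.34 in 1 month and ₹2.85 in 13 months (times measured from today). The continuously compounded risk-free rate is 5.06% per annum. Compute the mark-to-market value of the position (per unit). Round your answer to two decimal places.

PV(remaining coupons) I = 1.34·e^(−0.0506·1/12) + 2.85·e^(−0.0506·13/12) = 4.0323
Current forward F = (S − I)·e^(rT) = (120.00 − 4.0323)·e^(0.0506·14/12) = 115.9677 × 1.060811 = 123.0198
Value (long) = (F − K)·e^(−rT) = (123.0198 − 113.00) × 0.942675 = 9.4454
Value = ₹9.45

₹9.45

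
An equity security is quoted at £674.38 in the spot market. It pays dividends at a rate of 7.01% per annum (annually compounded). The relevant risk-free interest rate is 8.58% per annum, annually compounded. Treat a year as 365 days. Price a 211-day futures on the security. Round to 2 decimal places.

£680.08

F = S · (1+r)^T / (1+q)^T
= 674.38 × 1.048736 / 1.039943 = 674.38 × 1.008455
F = £680.08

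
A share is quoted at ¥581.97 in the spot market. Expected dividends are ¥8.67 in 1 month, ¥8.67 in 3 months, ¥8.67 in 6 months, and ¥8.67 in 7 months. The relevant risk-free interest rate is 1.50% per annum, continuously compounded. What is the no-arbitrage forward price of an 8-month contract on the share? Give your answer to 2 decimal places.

¥552.98

PV(dividends) I = 8.67·e^(−0.0150·1/12) + 8.67·e^(−0.0150·3/12) + 8.67·e^(−0.0150·6/12) + 8.67·e^(−0.0150·7/12)
I = 8.6592 + 8.6375 + 8.6052 + 8.5945 = 34.4964
F = (S − I)·e^(rT) = (581.97 − 34.4964) · e^(0.0150·8/12)
= 547.4736 · e^0.010000 = 547.4736 × 1.010050 = ¥552.98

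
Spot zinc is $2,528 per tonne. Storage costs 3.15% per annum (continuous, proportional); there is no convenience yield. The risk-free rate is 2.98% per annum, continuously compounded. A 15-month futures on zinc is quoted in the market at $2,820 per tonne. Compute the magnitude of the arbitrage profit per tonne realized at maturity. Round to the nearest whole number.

$91 per tonne

Fair futures: F* = S·e^(carry·T), with carry = (r + u) = 0.0298 + 0.0315 = 0.0613
F* = 2528 · e^(0.0613 × 15/12) = 2528 · e^0.076625 = 2528 × 1.079637 = $2729.3223
Market $2820 > fair $2729.3223: forward overpriced → cash-and-carry (buy spot, short the forward).
At maturity, profit = |F_mkt − F*| = |2820 − 2729.3223| = $91 per tonne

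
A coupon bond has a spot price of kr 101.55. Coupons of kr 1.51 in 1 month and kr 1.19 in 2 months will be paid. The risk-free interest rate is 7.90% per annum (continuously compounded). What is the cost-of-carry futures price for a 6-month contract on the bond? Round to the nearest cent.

kr 102.86

PV(coupons) I = 1.51·e^(−0.0790·1/12) + 1.19·e^(−0.0790·2/12)
I = 1.5001 + 1.1744 = 2.6745
F = (S − I)·e^(rT) = (101.55 − 2.6745) · e^(0.0790·6/12)
= 98.8755 · e^0.039500 = 98.8755 × 1.040290 = kr 102.86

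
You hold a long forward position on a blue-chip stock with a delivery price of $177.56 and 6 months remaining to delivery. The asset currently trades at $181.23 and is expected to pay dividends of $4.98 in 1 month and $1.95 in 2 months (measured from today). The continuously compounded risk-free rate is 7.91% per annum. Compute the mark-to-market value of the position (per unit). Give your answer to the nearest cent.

$3.68

PV(remaining dividends) I = 4.98·e^(−0.0791·1/12) + 1.95·e^(−0.0791·2/12) = 6.8717
Current forward F = (S − I)·e^(rT) = (181.23 − 6.8717)·e^(0.0791·6/12) = 174.3583 × 1.040343 = 181.3924
Value (long) = (F − K)·e^(−rT) = (181.3924 − 177.56) × 0.961222 = 3.6838
Value = $3.68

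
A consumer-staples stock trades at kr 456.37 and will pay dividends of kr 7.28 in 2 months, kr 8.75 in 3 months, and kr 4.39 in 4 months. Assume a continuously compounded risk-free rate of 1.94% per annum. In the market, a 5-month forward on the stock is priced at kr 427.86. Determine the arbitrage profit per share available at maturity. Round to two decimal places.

PV(dividends) I = 7.28·e^(−0.0194·2/12) + 8.75·e^(−0.0194·3/12) + 4.39·e^(−0.0194·4/12) = 20.3259
Fair forward F* = (S − I)·e^(rT) = (456.37 − 20.3259)·e^0.008083 = 436.0441 × 1.008116 = 439.5830
Market kr 427.86 < fair 439.5830: forward underpriced → reverse cash-and-carry (short the stock, invest proceeds at r, pay the dividends, go long the forward).
Profit at T = |F_mkt − F*| = |427.86 − 439.5830| = kr 11.72 per share

kr 11.72 per share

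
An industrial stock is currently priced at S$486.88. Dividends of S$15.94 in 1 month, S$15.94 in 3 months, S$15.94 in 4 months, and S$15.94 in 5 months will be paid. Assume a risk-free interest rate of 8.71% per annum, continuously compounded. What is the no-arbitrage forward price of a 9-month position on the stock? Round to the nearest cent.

S$453.27

PV(dividends) I = 15.94·e^(−0.0871·1/12) + 15.94·e^(−0.0871·3/12) + 15.94·e^(−0.0871·4/12) + 15.94·e^(−0.0871·5/12)
I = 15.8247 + 15.5967 + 15.4839 + 15.3719 = 62.2772
F = (S − I)·e^(rT) = (486.88 − 62.2772) · e^(0.0871·9/12)
= 424.6028 · e^0.065325 = 424.6028 × 1.067506 = S$453.27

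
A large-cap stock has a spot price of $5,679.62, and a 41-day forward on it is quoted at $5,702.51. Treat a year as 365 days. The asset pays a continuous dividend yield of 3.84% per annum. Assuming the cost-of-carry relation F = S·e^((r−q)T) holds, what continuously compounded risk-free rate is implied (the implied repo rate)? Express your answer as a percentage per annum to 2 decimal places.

7.42%

From F = S·e^((r−q)T): (r − q) = ln(F/S)/T
ln(5702.51/5679.62) = ln(1.004030) = 0.004022
(r − q) = 0.004022 / (41/365) = 0.035806
r = ln(F/S)/T + q = 0.035806 + 0.0384 = 0.074206
r = 7.42%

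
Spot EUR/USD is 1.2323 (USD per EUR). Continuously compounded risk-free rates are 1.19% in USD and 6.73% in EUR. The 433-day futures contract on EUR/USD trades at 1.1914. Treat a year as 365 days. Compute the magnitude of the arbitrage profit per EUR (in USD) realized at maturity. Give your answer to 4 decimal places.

0.0375 per EUR (in USD)

Fair futures: F* = S·e^(carry·T), with carry = (r_USD − r_EUR) = 0.0119 − 0.0673 = -0.0554
F* = 1.2323 · e^(-0.0554 × 433/365) = 1.2323 · e^-0.065721 = 1.2323 × 0.936392 = 1.1539
Market 1.1914 > fair 1.1539: forward overpriced → cash-and-carry (buy spot, short the forward).
At maturity, profit = |F_mkt − F*| = |1.1914 − 1.1539| = 0.0375 per EUR (in USD)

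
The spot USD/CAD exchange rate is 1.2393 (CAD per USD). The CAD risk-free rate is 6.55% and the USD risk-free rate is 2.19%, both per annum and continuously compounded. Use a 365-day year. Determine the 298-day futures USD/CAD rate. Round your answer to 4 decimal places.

1.2842

F = S·e^((r_CAD − r_USD)T) = 1.2393 · e^((0.0655 − 0.0219) × 298/365)
= 1.2393 · e^0.035597 = 1.2393 × 1.036238
F = 1.2842 CAD per USD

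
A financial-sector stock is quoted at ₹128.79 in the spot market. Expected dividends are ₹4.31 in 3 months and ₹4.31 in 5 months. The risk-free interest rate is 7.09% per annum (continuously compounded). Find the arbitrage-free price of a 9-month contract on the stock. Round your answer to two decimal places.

PV(dividends) I = 4.31·e^(−0.0709·3/12) + 4.31·e^(−0.0709·5/12)
I = 4.2343 + 4.1845 = 8.4188
F = (S − I)·e^(rT) = (128.79 − 8.4188) · e^(0.0709·9/12)
= 120.3712 · e^0.053175 = 120.3712 × 1.054614 = ₹126.95

₹126.95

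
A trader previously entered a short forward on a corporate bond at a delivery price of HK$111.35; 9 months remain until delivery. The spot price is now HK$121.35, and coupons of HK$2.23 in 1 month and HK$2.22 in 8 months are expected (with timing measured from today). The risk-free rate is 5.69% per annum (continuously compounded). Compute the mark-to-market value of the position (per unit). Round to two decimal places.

PV(remaining coupons) I = 2.23·e^(−0.0569·1/12) + 2.22·e^(−0.0569·8/12) = 4.3568
Current forward F = (S − I)·e^(rT) = (121.35 − 4.3568)·e^(0.0569·9/12) = 116.9932 × 1.043599 = 122.0940
Value (long) = (F − K)·e^(−rT) = (122.0940 − 111.35) × 0.958223 = 10.2951
Short position value = −(long value) = -HK$10.30

-HK$10.30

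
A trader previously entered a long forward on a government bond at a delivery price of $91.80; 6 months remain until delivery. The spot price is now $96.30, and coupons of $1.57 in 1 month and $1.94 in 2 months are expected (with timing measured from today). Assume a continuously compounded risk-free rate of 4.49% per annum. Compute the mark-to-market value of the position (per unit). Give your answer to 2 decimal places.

PV(remaining coupons) I = 1.57·e^(−0.0449·1/12) + 1.94·e^(−0.0449·2/12) = 3.4897
Current forward F = (S − I)·e^(rT) = (96.30 − 3.4897)·e^(0.0449·6/12) = 92.8103 × 1.022704 = 94.9175
Value (long) = (F − K)·e^(−rT) = (94.9175 − 91.80) × 0.977800 = 3.0483
Value = $3.05

$3.05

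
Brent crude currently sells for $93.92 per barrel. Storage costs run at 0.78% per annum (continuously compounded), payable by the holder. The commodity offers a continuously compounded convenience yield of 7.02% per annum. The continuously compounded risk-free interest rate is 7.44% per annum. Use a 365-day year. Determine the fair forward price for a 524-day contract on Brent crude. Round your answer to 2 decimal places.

$95.55 per barrel

Net carry = r + u − y = 0.0744 + 0.0078 − 0.0702 = 0.0120
F = S·e^((r+u−y)T) = 93.92 · e^(0.0120 × 524/365) = 93.92 · e^0.017227
= 93.92 × 1.017376 = $95.55 per barrel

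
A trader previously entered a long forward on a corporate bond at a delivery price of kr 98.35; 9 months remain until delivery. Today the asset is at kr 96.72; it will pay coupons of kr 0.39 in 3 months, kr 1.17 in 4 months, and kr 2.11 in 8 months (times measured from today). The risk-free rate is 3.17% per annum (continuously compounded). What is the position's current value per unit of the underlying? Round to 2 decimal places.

-kr 2.93

PV(remaining coupons) I = 0.39·e^(−0.0317·3/12) + 1.17·e^(−0.0317·4/12) + 2.11·e^(−0.0317·8/12) = 3.6105
Current forward F = (S − I)·e^(rT) = (96.72 − 3.6105)·e^(0.0317·9/12) = 93.1095 × 1.024060 = 95.3497
Value (long) = (F − K)·e^(−rT) = (95.3497 − 98.35) × 0.976505 = -2.9298
Value = -kr 2.93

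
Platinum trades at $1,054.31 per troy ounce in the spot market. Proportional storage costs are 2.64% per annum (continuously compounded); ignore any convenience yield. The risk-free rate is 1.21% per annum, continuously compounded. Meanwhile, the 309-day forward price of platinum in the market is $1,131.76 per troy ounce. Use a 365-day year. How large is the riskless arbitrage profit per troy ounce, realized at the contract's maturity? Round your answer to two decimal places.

Fair forward: F* = S·e^(carry·T), with carry = (r + u) = 0.0121 + 0.0264 = 0.0385
F* = 1054.31 · e^(0.0385 × 309/365) = 1054.31 · e^0.03259315 = 1054.31 × 1.03313012 = $1089.2394
Market $1131.76 > fair $1089.2394: forward overpriced → cash-and-carry (buy spot, short the forward).
At maturity, profit = |F_mkt − F*| = |1131.76 − 1089.2394| = $42.52 per troy ounce

$42.52 per troy ounce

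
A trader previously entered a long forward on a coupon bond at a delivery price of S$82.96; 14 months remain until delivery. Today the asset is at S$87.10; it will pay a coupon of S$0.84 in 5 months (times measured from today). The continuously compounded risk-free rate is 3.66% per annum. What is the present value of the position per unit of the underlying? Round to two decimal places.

PV(remaining coupons) I = 0.84·e^(−0.0366·5/12) = 0.8273
Current forward F = (S − I)·e^(rT) = (87.10 − 0.8273)·e^(0.0366·14/12) = 86.2727 × 1.043625 = 90.0363
Value (long) = (F − K)·e^(−rT) = (90.0363 − 82.96) × 0.958199 = 6.7805
Value = S$6.78

S$6.78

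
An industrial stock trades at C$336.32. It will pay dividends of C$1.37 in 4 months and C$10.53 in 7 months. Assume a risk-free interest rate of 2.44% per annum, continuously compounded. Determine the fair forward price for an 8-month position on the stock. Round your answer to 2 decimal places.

C$329.90

PV(dividends) I = 1.37·e^(−0.0244·4/12) + 10.53·e^(−0.0244·7/12)
I = 1.3589 + 10.3812 = 11.7401
F = (S − I)·e^(rT) = (336.32 − 11.7401) · e^(0.0244·8/12)
= 324.5799 · e^0.016267 = 324.5799 × 1.016400 = C$329.90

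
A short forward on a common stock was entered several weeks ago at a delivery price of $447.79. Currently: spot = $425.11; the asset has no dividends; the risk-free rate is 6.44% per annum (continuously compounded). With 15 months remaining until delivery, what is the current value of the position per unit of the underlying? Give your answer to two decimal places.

Current fair forward for the remaining 15 months: F = S·e^(r·T), r = 0.0644
F = 425.11 · e^(0.0644 × 15/12) = 425.11 × 1.083829 = 460.7465
Value of long forward = (F − K)·e^(−rT) = (460.7465 − 447.79) · e^(−0.0644·15/12)
= 12.9565 × 0.922655 = 11.95
Short position value = −(long value) = -$11.95

-$11.95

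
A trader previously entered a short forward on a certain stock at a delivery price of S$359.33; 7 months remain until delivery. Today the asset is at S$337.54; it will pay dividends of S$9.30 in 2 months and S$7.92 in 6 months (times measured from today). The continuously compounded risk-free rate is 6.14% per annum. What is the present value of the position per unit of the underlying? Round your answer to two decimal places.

PV(remaining dividends) I = 9.30·e^(−0.0614·2/12) + 7.92·e^(−0.0614·6/12) = 16.8859
Current forward F = (S − I)·e^(rT) = (337.54 − 16.8859)·e^(0.0614·7/12) = 320.6541 × 1.036466 = 332.3471
Value (long) = (F − K)·e^(−rT) = (332.3471 − 359.33) × 0.964817 = -26.0336
Short position value = −(long value) = S$26.03

S$26.03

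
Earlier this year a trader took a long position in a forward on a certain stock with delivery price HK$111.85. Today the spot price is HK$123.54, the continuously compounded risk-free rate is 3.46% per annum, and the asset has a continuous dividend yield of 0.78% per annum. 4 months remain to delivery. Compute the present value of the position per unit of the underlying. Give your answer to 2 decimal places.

HK$12.65

Current fair forward for the remaining 4 months: F = S·e^((r − q)·T), (r − q) = 0.0346 − 0.0078 = 0.0268
F = 123.54 · e^(0.0268 × 4/12) = 123.54 × 1.008973 = 124.6485
Value of long forward = (F − K)·e^(−rT) = (124.6485 − 111.85) · e^(−0.0346·4/12)
= 12.7985 × 0.988533 = 12.65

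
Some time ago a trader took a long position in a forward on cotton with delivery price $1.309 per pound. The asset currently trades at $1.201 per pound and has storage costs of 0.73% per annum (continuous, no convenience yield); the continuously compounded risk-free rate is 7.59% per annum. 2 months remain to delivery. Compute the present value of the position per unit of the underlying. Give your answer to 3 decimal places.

-$0.090 per pound

Current fair forward for the remaining 2 months: F = S·e^((r + u)·T), (r + u) = 0.0759 + 0.0073 = 0.0832
F = 1.201 · e^(0.0832 × 2/12) = 1.201 × 1.013963 = 1.2178
Value of long forward = (F − K)·e^(−rT) = (1.2178 − 1.309) · e^(−0.0759·2/12)
= -0.0912 × 0.987430 = -0.090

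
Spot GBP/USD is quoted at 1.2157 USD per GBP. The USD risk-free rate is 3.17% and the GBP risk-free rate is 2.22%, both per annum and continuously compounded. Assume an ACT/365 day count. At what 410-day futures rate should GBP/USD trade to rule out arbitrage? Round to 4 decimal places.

1.2287

F = S·e^((r_USD − r_GBP)T) = 1.2157 · e^((0.0317 − 0.0222) × 410/365)
= 1.2157 · e^0.010671 = 1.2157 × 1.010728
F = 1.2287 USD per GBP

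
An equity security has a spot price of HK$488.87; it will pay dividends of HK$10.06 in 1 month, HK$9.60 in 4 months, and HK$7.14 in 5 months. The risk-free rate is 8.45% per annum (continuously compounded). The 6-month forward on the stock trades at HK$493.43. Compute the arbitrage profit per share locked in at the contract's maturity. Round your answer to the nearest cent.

PV(dividends) I = 10.06·e^(−0.0845·1/12) + 9.60·e^(−0.0845·4/12) + 7.14·e^(−0.0845·5/12) = 26.2158
Fair forward F* = (S − I)·e^(rT) = (488.87 − 26.2158)·e^0.042250 = 462.6542 × 1.043155 = 482.6200
Market HK$493.43 > fair 482.6200: forward overpriced → cash-and-carry (borrow at r, buy the stock and collect the dividends, short the forward).
Profit at T = |F_mkt − F*| = |493.43 − 482.6200| = HK$10.81 per share

HK$10.81 per share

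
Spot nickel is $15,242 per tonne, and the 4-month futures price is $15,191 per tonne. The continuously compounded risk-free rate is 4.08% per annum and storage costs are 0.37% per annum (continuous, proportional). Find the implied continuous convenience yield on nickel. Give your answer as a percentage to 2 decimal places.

F = S·e^((r+u−y)T) ⇒ (r+u−y) = ln(F/S)/T
ln(15191/15242) = -0.003352; /T ⇒ -0.010056
y = r + u − ln(F/S)/T = 0.0408 + 0.0037 + 0.010056 = 0.054556
y = 5.46%

5.46%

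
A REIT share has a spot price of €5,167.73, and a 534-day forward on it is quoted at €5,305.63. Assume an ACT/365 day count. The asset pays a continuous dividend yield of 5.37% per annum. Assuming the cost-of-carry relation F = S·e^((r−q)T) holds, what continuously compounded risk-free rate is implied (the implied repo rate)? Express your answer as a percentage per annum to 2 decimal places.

7.17%

From F = S·e^((r−q)T): (r − q) = ln(F/S)/T
ln(5305.63/5167.73) = ln(1.026685) = 0.026335
(r − q) = 0.026335 / (534/365) = 0.018001
r = ln(F/S)/T + q = 0.018001 + 0.0537 = 0.071701
r = 7.17%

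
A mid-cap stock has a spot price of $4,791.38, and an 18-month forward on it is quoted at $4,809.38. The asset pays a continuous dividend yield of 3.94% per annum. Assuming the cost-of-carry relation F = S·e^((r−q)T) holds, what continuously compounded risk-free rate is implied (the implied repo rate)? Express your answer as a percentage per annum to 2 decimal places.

4.19%

From F = S·e^((r−q)T): (r − q) = ln(F/S)/T
ln(4809.38/4791.38) = ln(1.003757) = 0.003750
(r − q) = 0.003750 / (18/12) = 0.002500
r = ln(F/S)/T + q = 0.002500 + 0.0394 = 0.041900
r = 4.19%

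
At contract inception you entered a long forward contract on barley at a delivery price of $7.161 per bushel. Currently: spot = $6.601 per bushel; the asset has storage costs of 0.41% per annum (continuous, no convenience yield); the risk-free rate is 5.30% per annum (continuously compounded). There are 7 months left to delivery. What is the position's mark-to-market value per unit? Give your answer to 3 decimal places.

-$0.326 per bushel

Current fair forward for the remaining 7 months: F = S·e^((r + u)·T), (r + u) = 0.0530 + 0.0041 = 0.0571
F = 6.601 · e^(0.0571 × 7/12) = 6.601 × 1.033869 = 6.8246
Value of long forward = (F − K)·e^(−rT) = (6.8246 − 7.161) · e^(−0.0530·7/12)
= -0.3364 × 0.969556 = -0.326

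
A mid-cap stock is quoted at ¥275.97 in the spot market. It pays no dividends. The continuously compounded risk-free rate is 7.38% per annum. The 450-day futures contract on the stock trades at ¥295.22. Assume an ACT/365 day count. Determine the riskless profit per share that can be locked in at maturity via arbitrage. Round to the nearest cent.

Fair futures: F* = S·e^(carry·T), with carry = r = 0.0738
F* = 275.97 · e^(0.0738 × 450/365) = 275.97 · e^0.090986 = 275.97 × 1.095254 = ¥302.2572
Market ¥295.22 < fair ¥302.2572: forward underpriced → reverse cash-and-carry (short spot, go long the forward).
At maturity, profit = |F_mkt − F*| = |295.22 − 302.2572| = ¥7.04 per share

¥7.04 per share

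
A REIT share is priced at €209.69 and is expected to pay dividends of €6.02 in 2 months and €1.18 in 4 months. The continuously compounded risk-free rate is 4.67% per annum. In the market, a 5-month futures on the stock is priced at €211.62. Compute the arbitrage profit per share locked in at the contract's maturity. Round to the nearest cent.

€5.09 per share

PV(dividends) I = 6.02·e^(−0.0467·2/12) + 1.18·e^(−0.0467·4/12) = 7.1351
Fair futures F* = (S − I)·e^(rT) = (209.69 − 7.1351)·e^0.019458 = 202.5549 × 1.019649 = 206.5349
Market €211.62 > fair 206.5349: forward overpriced → cash-and-carry (borrow at r, buy the stock and collect the dividends, short the forward).
Profit at T = |F_mkt − F*| = |211.62 − 206.5349| = €5.09 per share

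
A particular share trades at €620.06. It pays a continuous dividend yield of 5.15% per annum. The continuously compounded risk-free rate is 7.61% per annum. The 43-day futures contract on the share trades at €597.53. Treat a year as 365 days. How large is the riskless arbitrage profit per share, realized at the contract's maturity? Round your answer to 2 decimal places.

Fair futures: F* = S·e^(carry·T), with carry = (r − q) = 0.0761 − 0.0515 = 0.0246
F* = 620.06 · e^(0.0246 × 43/365) = 620.06 · e^0.002898 = 620.06 × 1.002902 = €621.8594
Market €597.53 < fair €621.8594: forward underpriced → reverse cash-and-carry (short spot, go long the forward).
At maturity, profit = |F_mkt − F*| = |597.53 − 621.8594| = €24.33 per share

€24.33 per share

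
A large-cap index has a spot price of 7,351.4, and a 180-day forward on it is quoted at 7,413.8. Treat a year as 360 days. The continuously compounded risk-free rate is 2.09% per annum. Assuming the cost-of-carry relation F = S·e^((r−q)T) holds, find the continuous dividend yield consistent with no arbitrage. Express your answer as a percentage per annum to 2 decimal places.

From F = S·e^((r−q)T): (r − q) = ln(F/S)/T
ln(7413.8/7351.4) = ln(1.008488) = 0.008452
(r − q) = 0.008452 / (180/360) = 0.016904
q = r − ln(F/S)/T = 0.0209 − 0.016904 = 0.003996
q = 0.40%

0.40%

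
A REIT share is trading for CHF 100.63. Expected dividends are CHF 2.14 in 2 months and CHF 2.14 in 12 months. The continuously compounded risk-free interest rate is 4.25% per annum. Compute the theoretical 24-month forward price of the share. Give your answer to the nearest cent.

CHF 105.01

PV(dividends) I = 2.14·e^(−0.0425·2/12) + 2.14·e^(−0.0425·12/12)
I = 2.1249 + 2.0510 = 4.1759
F = (S − I)·e^(rT) = (100.63 − 4.1759) · e^(0.0425·24/12)
= 96.4541 · e^0.085000 = 96.4541 × 1.088717 = CHF 105.01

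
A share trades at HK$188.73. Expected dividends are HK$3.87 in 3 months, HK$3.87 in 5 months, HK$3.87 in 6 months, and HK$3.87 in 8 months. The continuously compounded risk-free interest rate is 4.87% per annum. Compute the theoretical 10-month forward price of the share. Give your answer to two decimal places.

PV(dividends) I = 3.87·e^(−0.0487·3/12) + 3.87·e^(−0.0487·5/12) + 3.87·e^(−0.0487·6/12) + 3.87·e^(−0.0487·8/12)
I = 3.8232 + 3.7923 + 3.7769 + 3.7464 = 15.1388
F = (S − I)·e^(rT) = (188.73 − 15.1388) · e^(0.0487·10/12)
= 173.5912 · e^0.040583 = 173.5912 × 1.041418 = HK$180.78

HK$180.78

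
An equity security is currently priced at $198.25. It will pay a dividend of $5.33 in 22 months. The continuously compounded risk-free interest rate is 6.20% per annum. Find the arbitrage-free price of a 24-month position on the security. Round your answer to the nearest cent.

$219.04

PV(dividends) I = 5.33·e^(−0.0620·22/12)
I = 4.7573
F = (S − I)·e^(rT) = (198.25 − 4.7573) · e^(0.0620·24/12)
= 193.4927 · e^0.124000 = 193.4927 × 1.132016 = $219.04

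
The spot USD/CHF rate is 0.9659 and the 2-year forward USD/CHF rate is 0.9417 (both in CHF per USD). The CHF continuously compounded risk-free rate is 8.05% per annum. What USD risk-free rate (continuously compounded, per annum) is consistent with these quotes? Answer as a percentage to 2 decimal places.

9.32%

F = S·e^((r_CHF − r_USD)T) ⇒ r_USD = r_CHF − ln(F/S)/T
ln(0.9417/0.9659) = -0.025374; /(2) = -0.012687
r_USD = 0.0805 + 0.012687 = 0.093187
r_USD = 9.32%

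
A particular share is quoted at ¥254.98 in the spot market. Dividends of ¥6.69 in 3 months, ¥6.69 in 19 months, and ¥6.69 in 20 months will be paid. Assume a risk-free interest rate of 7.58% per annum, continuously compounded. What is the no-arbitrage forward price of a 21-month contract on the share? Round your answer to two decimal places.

¥270.15

PV(dividends) I = 6.69·e^(−0.0758·3/12) + 6.69·e^(−0.0758·19/12) + 6.69·e^(−0.0758·20/12)
I = 6.5644 + 5.9334 + 5.8960 = 18.3938
F = (S − I)·e^(rT) = (254.98 − 18.3938) · e^(0.0758·21/12)
= 236.5862 · e^0.132650 = 236.5862 × 1.141850 = ¥270.15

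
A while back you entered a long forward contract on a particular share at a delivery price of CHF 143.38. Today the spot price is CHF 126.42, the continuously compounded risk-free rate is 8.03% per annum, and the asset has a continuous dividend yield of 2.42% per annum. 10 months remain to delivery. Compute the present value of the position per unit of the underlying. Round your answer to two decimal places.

Current fair forward for the remaining 10 months: F = S·e^((r − q)·T), (r − q) = 0.0803 − 0.0242 = 0.0561
F = 126.42 · e^(0.0561 × 10/12) = 126.42 × 1.047860 = 132.4705
Value of long forward = (F − K)·e^(−rT) = (132.4705 − 143.38) · e^(−0.0803·10/12)
= -10.9095 × 0.935273 = -10.20

-CHF 10.20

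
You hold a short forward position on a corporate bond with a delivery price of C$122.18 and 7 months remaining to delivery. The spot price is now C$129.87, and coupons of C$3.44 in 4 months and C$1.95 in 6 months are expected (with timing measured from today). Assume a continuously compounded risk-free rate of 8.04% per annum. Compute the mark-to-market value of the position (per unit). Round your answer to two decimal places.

-C$8.07

PV(remaining coupons) I = 3.44·e^(−0.0804·4/12) + 1.95·e^(−0.0804·6/12) = 5.2222
Current forward F = (S − I)·e^(rT) = (129.87 − 5.2222)·e^(0.0804·7/12) = 124.6478 × 1.048017 = 130.6330
Value (long) = (F − K)·e^(−rT) = (130.6330 − 122.18) × 0.954183 = 8.0657
Short position value = −(long value) = -C$8.07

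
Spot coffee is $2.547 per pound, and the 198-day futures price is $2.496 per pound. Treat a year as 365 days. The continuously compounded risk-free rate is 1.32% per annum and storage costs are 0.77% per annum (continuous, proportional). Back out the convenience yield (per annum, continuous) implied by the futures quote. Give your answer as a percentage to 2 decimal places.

5.82%

F = S·e^((r+u−y)T) ⇒ (r+u−y) = ln(F/S)/T
ln(2.496/2.547) = -0.020227; /T ⇒ -0.037287
y = r + u − ln(F/S)/T = 0.0132 + 0.0077 + 0.037287 = 0.058187
y = 5.82%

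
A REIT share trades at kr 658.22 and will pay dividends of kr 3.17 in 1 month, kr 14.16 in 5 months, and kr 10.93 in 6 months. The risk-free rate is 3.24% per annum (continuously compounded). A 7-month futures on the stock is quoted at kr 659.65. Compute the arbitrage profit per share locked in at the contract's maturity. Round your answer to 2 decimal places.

PV(dividends) I = 3.17·e^(−0.0324·1/12) + 14.16·e^(−0.0324·5/12) + 10.93·e^(−0.0324·6/12) = 27.8859
Fair futures F* = (S − I)·e^(rT) = (658.22 − 27.8859)·e^0.018900 = 630.3341 × 1.019080 = 642.3609
Market kr 659.65 > fair 642.3609: forward overpriced → cash-and-carry (borrow at r, buy the stock and collect the dividends, short the forward).
Profit at T = |F_mkt − F*| = |659.65 − 642.3609| = kr 17.29 per share

kr 17.29 per share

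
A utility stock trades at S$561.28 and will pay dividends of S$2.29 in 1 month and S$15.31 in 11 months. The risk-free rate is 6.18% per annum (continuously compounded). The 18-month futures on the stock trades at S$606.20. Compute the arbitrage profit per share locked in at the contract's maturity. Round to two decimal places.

PV(dividends) I = 2.29·e^(−0.0618·1/12) + 15.31·e^(−0.0618·11/12) = 16.7450
Fair futures F* = (S − I)·e^(rT) = (561.28 − 16.7450)·e^0.092700 = 544.5350 × 1.097133 = 597.4273
Market S$606.20 > fair 597.4273: forward overpriced → cash-and-carry (borrow at r, buy the stock and collect the dividends, short the forward).
Profit at T = |F_mkt − F*| = |606.20 − 597.4273| = S$8.77 per share

S$8.77 per share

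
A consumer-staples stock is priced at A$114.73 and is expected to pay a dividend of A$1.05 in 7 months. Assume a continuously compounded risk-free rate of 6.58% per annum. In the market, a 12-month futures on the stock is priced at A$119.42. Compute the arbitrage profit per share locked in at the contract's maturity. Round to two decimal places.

PV(dividends) I = 1.05·e^(−0.0658·7/12) = 1.0105
Fair futures F* = (S − I)·e^(rT) = (114.73 − 1.0105)·e^0.065800 = 113.7195 × 1.068013 = 121.4539
Market A$119.42 < fair 121.4539: forward underpriced → reverse cash-and-carry (short the stock, invest proceeds at r, pay the dividends, go long the forward).
Profit at T = |F_mkt − F*| = |119.42 − 121.4539| = A$2.03 per share

A$2.03 per share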